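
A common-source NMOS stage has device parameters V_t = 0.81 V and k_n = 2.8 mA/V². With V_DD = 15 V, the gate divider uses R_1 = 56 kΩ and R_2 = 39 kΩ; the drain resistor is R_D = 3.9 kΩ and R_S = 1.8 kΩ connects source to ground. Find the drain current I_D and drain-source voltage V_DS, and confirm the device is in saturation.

V_G = V_DD·R_2/(R_1+R_2) = 15×39/95 = 6.16 V.
Assume saturation: I_D = (k_n/2)(V_GS − V_t)² with V_GS = V_G − I_D·R_S = 6.16 − 1.8·I_D.
Substituting gives 4.54·I_D² − 28·I_D + 40 = 0, with roots I_D = 2.26 or 3.9 mA.
The root I_D = 3.9 mA gives V_GS = -0.859 V ≤ V_t, so take I_D = 2.26 mA.
Then V_GS = 2.08 V and V_DS = V_DD − I_D(R_D+R_S) = 15 − 2.26×5.7 = 2.09 V.
Saturation requires V_DS ≥ V_GS − V_t = 1.27 V; 2.09 ≥ 1.27 ✓.

I_D ≈ 2.3 mA, V_DS ≈ 2.1 V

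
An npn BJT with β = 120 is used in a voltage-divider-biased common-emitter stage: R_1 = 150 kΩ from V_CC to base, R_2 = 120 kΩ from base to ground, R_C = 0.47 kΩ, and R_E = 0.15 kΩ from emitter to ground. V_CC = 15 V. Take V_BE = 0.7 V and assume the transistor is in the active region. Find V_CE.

Thevenize the base divider: V_Th = V_CC·R_2/(R_1+R_2) = 15×120/270 = 6.67 V, R_Th = R_1‖R_2 = 66.7 kΩ.
Base-emitter loop: V_Th = I_B·R_Th + V_BE + (β+1)I_B·R_E, so I_B = (6.67 − 0.7) / (66.7 + 121×0.15) = 0.0703 mA.
I_C = β·I_B = 120×0.0703 = 8.44 mA, and I_E = (β+1)I_B = 8.51 mA.
V_CE = V_CC − I_C·R_C − I_E·R_E = 15 − 8.44×0.47 − 8.51×0.15 = 9.76 V.
V_CE = 9.76 V > 0.2 V confirms active-region operation.

V_CE ≈ 9.8 V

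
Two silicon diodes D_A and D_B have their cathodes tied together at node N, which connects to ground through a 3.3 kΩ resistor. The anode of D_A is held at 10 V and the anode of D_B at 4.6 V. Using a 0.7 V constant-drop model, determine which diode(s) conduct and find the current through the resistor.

Assume both conduct. Then node N would need to be at both 10−0.7 = 9.3 V and 4.6−0.7 = 3.9 V, which is impossible.
Assume only D_A conducts: V_N = 10 − 0.7 = 9.3 V, so I_R = 9.3/3.3 = 2.82 mA.
Check D_B: its anode-to-cathode voltage is 4.6 − 9.3 = -4.7 V < 0.7 V, so it is off. The assumption is consistent.

Only D_A conducts; I_R ≈ 2.8 mA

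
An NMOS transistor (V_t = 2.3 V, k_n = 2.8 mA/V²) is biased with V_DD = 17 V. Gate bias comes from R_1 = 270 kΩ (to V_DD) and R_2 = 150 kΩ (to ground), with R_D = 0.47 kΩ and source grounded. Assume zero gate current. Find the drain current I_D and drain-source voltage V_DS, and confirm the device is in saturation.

I_D ≈ 20 mA, V_DS ≈ 7.6 V

V_G = V_DD·R_2/(R_1+R_2) = 17×150/420 = 6.07 V. With the source grounded, V_GS = V_G = 6.07 V.
Assume saturation: I_D = (k_n/2)(V_GS − V_t)² = (2.8/2)×(6.07 − 2.3)² = 1.4×3.77² = 19.9 mA.
V_DS = V_DD − I_D·R_D = 17 − 19.9×0.47 = 7.64 V.
Saturation requires V_DS ≥ V_GS − V_t = 3.77 V; 7.64 ≥ 3.77 ✓.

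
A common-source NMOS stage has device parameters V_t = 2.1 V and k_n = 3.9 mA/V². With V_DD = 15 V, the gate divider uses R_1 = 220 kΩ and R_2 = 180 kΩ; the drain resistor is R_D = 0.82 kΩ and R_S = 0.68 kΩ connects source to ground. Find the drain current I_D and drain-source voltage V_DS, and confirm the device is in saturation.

V_G = V_DD·R_2/(R_1+R_2) = 15×180/400 = 6.75 V.
Assume saturation: I_D = (k_n/2)(V_GS − V_t)² with V_GS = V_G − I_D·R_S = 6.75 − 0.68·I_D.
Substituting gives 0.902·I_D² − 13.3·I_D + 42.2 = 0, with roots I_D = 4.58 or 10.2 mA.
The root I_D = 10.2 mA gives V_GS = -0.187 V ≤ V_t, so take I_D = 4.58 mA.
Then V_GS = 3.63 V and V_DS = V_DD − I_D(R_D+R_S) = 15 − 4.58×1.5 = 8.12 V.
Saturation requires V_DS ≥ V_GS − V_t = 1.53 V; 8.12 ≥ 1.53 ✓.

I_D ≈ 4.6 mA, V_DS ≈ 8.1 V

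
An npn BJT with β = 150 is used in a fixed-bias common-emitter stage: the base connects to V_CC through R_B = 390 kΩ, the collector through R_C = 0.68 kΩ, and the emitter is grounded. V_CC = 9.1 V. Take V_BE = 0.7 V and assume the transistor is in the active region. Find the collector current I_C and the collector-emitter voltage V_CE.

Base loop: V_CC = I_B·R_B + V_BE, so I_B = (9.1 − 0.7)/390 kΩ = 0.0215 mA.
In the active region I_C = β·I_B = 150 × 0.0215 = 3.23 mA.
Collector loop: V_CE = V_CC − I_C·R_C = 9.1 − 3.23×0.68 = 6.9 V.
Since V_CE = 6.9 V > V_CE(sat) ≈ 0.2 V, the transistor is in the active region as assumed.

I_C ≈ 3.2 mA, V_CE ≈ 6.9 V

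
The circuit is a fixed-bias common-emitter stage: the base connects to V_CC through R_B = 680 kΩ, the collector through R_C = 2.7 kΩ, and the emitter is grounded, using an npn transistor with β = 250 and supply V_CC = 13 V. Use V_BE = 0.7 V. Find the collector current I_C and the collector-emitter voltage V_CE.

I_C ≈ 4.5 mA, V_CE ≈ 0.79 V

Base loop: V_CC = I_B·R_B + V_BE, so I_B = (13 − 0.7)/680 kΩ = 0.0181 mA.
In the active region I_C = β·I_B = 250 × 0.0181 = 4.52 mA.
Collector loop: V_CE = V_CC − I_C·R_C = 13 − 4.52×2.7 = 0.79 V.
Since V_CE = 0.79 V > V_CE(sat) ≈ 0.2 V, the transistor is in the active region as assumed.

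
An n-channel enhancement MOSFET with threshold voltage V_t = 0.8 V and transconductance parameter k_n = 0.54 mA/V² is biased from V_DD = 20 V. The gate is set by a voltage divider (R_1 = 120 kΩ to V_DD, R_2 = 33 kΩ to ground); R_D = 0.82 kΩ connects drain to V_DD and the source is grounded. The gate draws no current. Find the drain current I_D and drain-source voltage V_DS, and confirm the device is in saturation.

I_D ≈ 3.3 mA, V_DS ≈ 17 V

V_G = V_DD·R_2/(R_1+R_2) = 20×33/153 = 4.31 V. With the source grounded, V_GS = V_G = 4.31 V.
Assume saturation: I_D = (k_n/2)(V_GS − V_t)² = (0.54/2)×(4.31 − 0.8)² = 0.27×3.51² = 3.33 mA.
V_DS = V_DD − I_D·R_D = 20 − 3.33×0.82 = 17.3 V.
Saturation requires V_DS ≥ V_GS − V_t = 3.51 V; 17.3 ≥ 3.51 ✓.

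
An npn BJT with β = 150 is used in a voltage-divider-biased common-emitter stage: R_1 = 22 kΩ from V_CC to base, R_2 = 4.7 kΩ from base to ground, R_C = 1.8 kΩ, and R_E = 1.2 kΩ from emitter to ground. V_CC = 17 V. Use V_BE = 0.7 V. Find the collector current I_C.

Thevenize the base divider: V_Th = V_CC·R_2/(R_1+R_2) = 17×4.7/26.7 = 2.99 V, R_Th = R_1‖R_2 = 3.87 kΩ.
Base-emitter loop: V_Th = I_B·R_Th + V_BE + (β+1)I_B·R_E, so I_B = (2.99 − 0.7) / (3.87 + 151×1.2) = 0.0124 mA.
I_C = β·I_B = 150×0.0124 = 1.86 mA, and I_E = (β+1)I_B = 1.87 mA.
V_CE = V_CC − I_C·R_C − I_E·R_E = 17 − 1.86×1.8 − 1.87×1.2 = 11.4 V.
V_CE = 11.4 V > 0.2 V confirms active-region operation.

I_C ≈ 1.9 mA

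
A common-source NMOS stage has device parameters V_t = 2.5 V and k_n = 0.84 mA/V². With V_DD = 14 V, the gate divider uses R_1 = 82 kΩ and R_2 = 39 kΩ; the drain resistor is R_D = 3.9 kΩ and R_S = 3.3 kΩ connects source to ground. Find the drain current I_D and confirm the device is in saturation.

I_D ≈ 0.34 mA

V_G = V_DD·R_2/(R_1+R_2) = 14×39/121 = 4.51 V.
Assume saturation: I_D = (k_n/2)(V_GS − V_t)² with V_GS = V_G − I_D·R_S = 4.51 − 3.3·I_D.
Substituting gives 4.57·I_D² − 6.58·I_D + 1.7 = 0, with roots I_D = 0.338 or 1.1 mA.
The root I_D = 1.1 mA gives V_GS = 0.881 V ≤ V_t, so take I_D = 0.338 mA.
Then V_GS = 3.4 V and V_DS = V_DD − I_D(R_D+R_S) = 14 − 0.338×7.2 = 11.6 V.
Saturation requires V_DS ≥ V_GS − V_t = 0.897 V; 11.6 ≥ 0.897 ✓.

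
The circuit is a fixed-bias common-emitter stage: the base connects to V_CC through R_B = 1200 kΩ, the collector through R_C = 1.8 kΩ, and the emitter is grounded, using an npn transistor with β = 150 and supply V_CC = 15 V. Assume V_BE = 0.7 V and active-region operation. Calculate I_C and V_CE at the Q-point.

Base loop: V_CC = I_B·R_B + V_BE, so I_B = (15 − 0.7)/1200 kΩ = 0.0119 mA.
In the active region I_C = β·I_B = 150 × 0.0119 = 1.79 mA.
Collector loop: V_CE = V_CC − I_C·R_C = 15 − 1.79×1.8 = 11.8 V.
Since V_CE = 11.8 V > V_CE(sat) ≈ 0.2 V, the transistor is in the active region as assumed.

I_C ≈ 1.8 mA, V_CE ≈ 12 V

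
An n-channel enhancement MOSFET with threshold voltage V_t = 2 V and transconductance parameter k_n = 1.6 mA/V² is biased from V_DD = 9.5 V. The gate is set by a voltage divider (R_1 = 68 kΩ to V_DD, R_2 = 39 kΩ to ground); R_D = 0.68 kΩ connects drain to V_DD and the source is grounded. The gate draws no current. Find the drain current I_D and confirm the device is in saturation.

V_G = V_DD·R_2/(R_1+R_2) = 9.5×39/107 = 3.46 V. With the source grounded, V_GS = V_G = 3.46 V.
Assume saturation: I_D = (k_n/2)(V_GS − V_t)² = (1.6/2)×(3.46 − 2)² = 0.8×1.46² = 1.71 mA.
V_DS = V_DD − I_D·R_D = 9.5 − 1.71×0.68 = 8.34 V.
Saturation requires V_DS ≥ V_GS − V_t = 1.46 V; 8.34 ≥ 1.46 ✓.

I_D ≈ 1.7 mA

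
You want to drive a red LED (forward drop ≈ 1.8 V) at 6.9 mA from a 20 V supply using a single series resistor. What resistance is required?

The resistor drops V_S − V_D = 20 − 1.8 = 18.2 V at 6.9 mA.
R = 18.2 V / 6.9 mA = 2.64 kΩ.

R ≈ 2.6 kΩ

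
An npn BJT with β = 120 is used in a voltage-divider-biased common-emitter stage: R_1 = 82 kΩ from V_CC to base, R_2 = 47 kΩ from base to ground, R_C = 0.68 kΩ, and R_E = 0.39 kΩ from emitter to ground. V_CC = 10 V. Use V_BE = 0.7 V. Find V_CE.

V_CE ≈ 5.1 V

Thevenize the base divider: V_Th = V_CC·R_2/(R_1+R_2) = 10×47/129 = 3.64 V, R_Th = R_1‖R_2 = 29.9 kΩ.
Base-emitter loop: V_Th = I_B·R_Th + V_BE + (β+1)I_B·R_E, so I_B = (3.64 − 0.7) / (29.9 + 121×0.39) = 0.0382 mA.
I_C = β·I_B = 120×0.0382 = 4.58 mA, and I_E = (β+1)I_B = 4.62 mA.
V_CE = V_CC − I_C·R_C − I_E·R_E = 10 − 4.58×0.68 − 4.62×0.39 = 5.08 V.
V_CE = 5.08 V > 0.2 V confirms active-region operation.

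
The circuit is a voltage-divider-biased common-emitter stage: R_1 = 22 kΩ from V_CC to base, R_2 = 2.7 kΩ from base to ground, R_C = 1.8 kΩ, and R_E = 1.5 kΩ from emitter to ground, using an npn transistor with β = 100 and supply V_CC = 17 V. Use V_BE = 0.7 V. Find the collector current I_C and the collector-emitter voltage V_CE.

Thevenize the base divider: V_Th = V_CC·R_2/(R_1+R_2) = 17×2.7/24.7 = 1.86 V, R_Th = R_1‖R_2 = 2.4 kΩ.
Base-emitter loop: V_Th = I_B·R_Th + V_BE + (β+1)I_B·R_E, so I_B = (1.86 − 0.7) / (2.4 + 101×1.5) = 0.00753 mA.
I_C = β·I_B = 100×0.00753 = 0.753 mA, and I_E = (β+1)I_B = 0.76 mA.
V_CE = V_CC − I_C·R_C − I_E·R_E = 17 − 0.753×1.8 − 0.76×1.5 = 14.5 V.
V_CE = 14.5 V > 0.2 V confirms active-region operation.

I_C ≈ 0.75 mA, V_CE ≈ 15 V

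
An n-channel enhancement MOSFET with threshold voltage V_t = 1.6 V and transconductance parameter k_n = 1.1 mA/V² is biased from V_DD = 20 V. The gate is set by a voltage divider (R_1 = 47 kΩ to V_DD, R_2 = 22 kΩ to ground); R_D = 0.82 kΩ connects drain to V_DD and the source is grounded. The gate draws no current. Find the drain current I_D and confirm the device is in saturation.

V_G = V_DD·R_2/(R_1+R_2) = 20×22/69 = 6.38 V. With the source grounded, V_GS = V_G = 6.38 V.
Assume saturation: I_D = (k_n/2)(V_GS − V_t)² = (1.1/2)×(6.38 − 1.6)² = 0.55×4.78² = 12.5 mA.
V_DS = V_DD − I_D·R_D = 20 − 12.5×0.82 = 9.71 V.
Saturation requires V_DS ≥ V_GS − V_t = 4.78 V; 9.71 ≥ 4.78 ✓.

I_D ≈ 13 mA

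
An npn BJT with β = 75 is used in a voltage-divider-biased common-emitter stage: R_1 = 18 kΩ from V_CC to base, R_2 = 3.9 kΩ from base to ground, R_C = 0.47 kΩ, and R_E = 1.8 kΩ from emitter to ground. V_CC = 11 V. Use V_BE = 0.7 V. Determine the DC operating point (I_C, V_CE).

I_C ≈ 0.67 mA, V_CE ≈ 9.5 V

Thevenize the base divider: V_Th = V_CC·R_2/(R_1+R_2) = 11×3.9/21.9 = 1.96 V, R_Th = R_1‖R_2 = 3.21 kΩ.
Base-emitter loop: V_Th = I_B·R_Th + V_BE + (β+1)I_B·R_E, so I_B = (1.96 − 0.7) / (3.21 + 76×1.8) = 0.00899 mA.
I_C = β·I_B = 75×0.00899 = 0.674 mA, and I_E = (β+1)I_B = 0.683 mA.
V_CE = V_CC − I_C·R_C − I_E·R_E = 11 − 0.674×0.47 − 0.683×1.8 = 9.45 V.
V_CE = 9.45 V > 0.2 V confirms active-region operation.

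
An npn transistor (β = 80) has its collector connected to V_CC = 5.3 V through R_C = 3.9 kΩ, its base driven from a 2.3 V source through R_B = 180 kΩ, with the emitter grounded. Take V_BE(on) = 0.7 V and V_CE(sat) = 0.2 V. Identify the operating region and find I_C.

Assume active. Base-emitter loop: I_B = (V_BB − V_BE)/R_B = (2.3 − 0.7)/180 = 0.00889 mA.
I_C = β·I_B = 80×0.00889 = 0.711 mA.
V_CE = V_CC − I_C·R_C = 5.3 − 0.711×3.9 = 2.53 V > V_CE(sat), so the active-region assumption holds.

active; I_C ≈ 0.71 mA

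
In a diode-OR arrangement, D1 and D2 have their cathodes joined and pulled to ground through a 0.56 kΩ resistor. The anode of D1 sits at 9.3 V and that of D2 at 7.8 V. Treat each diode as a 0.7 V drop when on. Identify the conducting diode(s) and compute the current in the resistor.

Assume both conduct. Then node N would need to be at both 9.3−0.7 = 8.6 V and 7.8−0.7 = 7.1 V, which is impossible.
Assume only D1 conducts: V_N = 9.3 − 0.7 = 8.6 V, so I_R = 8.6/0.56 = 15.4 mA.
Check D2: its anode-to-cathode voltage is 7.8 − 8.6 = -0.8 V < 0.7 V, so it is off. The assumption is consistent.

Only D1 conducts; I_R ≈ 15 mA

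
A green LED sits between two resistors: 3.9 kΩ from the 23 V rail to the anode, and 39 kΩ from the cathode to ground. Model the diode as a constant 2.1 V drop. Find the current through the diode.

I ≈ 0.49 mA

The two resistors are in series with the diode, so KVL gives 23 = I·3.9 + 2.1 + I·39.
I = (23 − 2.1) / (3.9 + 39) kΩ = 20.9 / 42.9 = 0.487 mA.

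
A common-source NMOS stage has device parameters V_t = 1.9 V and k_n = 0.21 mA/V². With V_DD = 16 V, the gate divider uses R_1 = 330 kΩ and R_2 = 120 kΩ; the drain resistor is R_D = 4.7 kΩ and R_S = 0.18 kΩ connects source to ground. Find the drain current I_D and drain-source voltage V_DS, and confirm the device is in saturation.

V_G = V_DD·R_2/(R_1+R_2) = 16×120/450 = 4.27 V.
Assume saturation: I_D = (k_n/2)(V_GS − V_t)² with V_GS = V_G − I_D·R_S = 4.27 − 0.18·I_D.
Substituting gives 0.0034·I_D² − 1.09·I_D + 0.588 = 0, with roots I_D = 0.541 or 320 mA.
The root I_D = 320 mA gives V_GS = -53.3 V ≤ V_t, so take I_D = 0.541 mA.
Then V_GS = 4.17 V and V_DS = V_DD − I_D(R_D+R_S) = 16 − 0.541×4.88 = 13.4 V.
Saturation requires V_DS ≥ V_GS − V_t = 2.27 V; 13.4 ≥ 2.27 ✓.

I_D ≈ 0.54 mA, V_DS ≈ 13 V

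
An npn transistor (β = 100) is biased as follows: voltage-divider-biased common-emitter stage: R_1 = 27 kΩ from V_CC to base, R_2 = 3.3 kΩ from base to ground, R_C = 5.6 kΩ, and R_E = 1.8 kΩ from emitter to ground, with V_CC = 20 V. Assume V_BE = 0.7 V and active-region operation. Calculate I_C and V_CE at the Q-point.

I_C ≈ 0.8 mA, V_CE ≈ 14 V

Thevenize the base divider: V_Th = V_CC·R_2/(R_1+R_2) = 20×3.3/30.3 = 2.18 V, R_Th = R_1‖R_2 = 2.94 kΩ.
Base-emitter loop: V_Th = I_B·R_Th + V_BE + (β+1)I_B·R_E, so I_B = (2.18 − 0.7) / (2.94 + 101×1.8) = 0.008 mA.
I_C = β·I_B = 100×0.008 = 0.8 mA, and I_E = (β+1)I_B = 0.808 mA.
V_CE = V_CC − I_C·R_C − I_E·R_E = 20 − 0.8×5.6 − 0.808×1.8 = 14.1 V.
V_CE = 14.1 V > 0.2 V confirms active-region operation.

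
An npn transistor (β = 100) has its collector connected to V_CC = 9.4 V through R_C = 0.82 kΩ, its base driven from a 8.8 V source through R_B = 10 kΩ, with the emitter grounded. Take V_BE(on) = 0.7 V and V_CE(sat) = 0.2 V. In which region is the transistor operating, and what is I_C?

saturation; I_C ≈ 11 mA

Assume active: I_B = (8.8 − 0.7)/10 = 0.81 mA, giving I_C = β·I_B = 81 mA.
But then V_CE = 9.4 − 81×0.82 = -57 V < V_CE(sat) = 0.2 V — impossible in the active region.
So the transistor is saturated. With V_CE = 0.2 V, I_C = (V_CC − 0.2)/R_C = 9.2/0.82 = 11.2 mA.
Check: β·I_B = 81 mA > I_C = 11.2 mA, confirming saturation.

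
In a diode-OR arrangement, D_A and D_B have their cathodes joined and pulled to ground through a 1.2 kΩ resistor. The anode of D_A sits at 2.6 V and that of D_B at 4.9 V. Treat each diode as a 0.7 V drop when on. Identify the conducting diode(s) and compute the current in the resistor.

Only D_B conducts; I_R ≈ 3.5 mA

Assume both conduct. Then node N would need to be at both 2.6−0.7 = 1.9 V and 4.9−0.7 = 4.2 V, which is impossible.
Assume only D_B conducts: V_N = 4.9 − 0.7 = 4.2 V, so I_R = 4.2/1.2 = 3.5 mA.
Check D_A: its anode-to-cathode voltage is 2.6 − 4.2 = -1.6 V < 0.7 V, so it is off. The assumption is consistent.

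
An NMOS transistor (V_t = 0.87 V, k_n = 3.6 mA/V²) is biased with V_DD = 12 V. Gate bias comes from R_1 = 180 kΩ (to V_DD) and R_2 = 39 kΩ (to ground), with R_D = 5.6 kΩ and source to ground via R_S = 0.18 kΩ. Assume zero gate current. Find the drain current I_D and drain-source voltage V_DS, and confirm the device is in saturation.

V_G = V_DD·R_2/(R_1+R_2) = 12×39/219 = 2.14 V.
Assume saturation: I_D = (k_n/2)(V_GS − V_t)² with V_GS = V_G − I_D·R_S = 2.14 − 0.18·I_D.
Substituting gives 0.0583·I_D² − 1.82·I_D + 2.89 = 0, with roots I_D = 1.68 or 29.5 mA.
The root I_D = 29.5 mA gives V_GS = -3.18 V ≤ V_t, so take I_D = 1.68 mA.
Then V_GS = 1.84 V and V_DS = V_DD − I_D(R_D+R_S) = 12 − 1.68×5.78 = 2.31 V.
Saturation requires V_DS ≥ V_GS − V_t = 0.965 V; 2.31 ≥ 0.965 ✓.

I_D ≈ 1.7 mA, V_DS ≈ 2.3 V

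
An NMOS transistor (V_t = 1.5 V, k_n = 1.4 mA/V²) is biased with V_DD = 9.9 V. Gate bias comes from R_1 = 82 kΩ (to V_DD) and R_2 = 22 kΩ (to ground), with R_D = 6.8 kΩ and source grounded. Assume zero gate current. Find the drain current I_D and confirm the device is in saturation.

I_D ≈ 0.25 mA

V_G = V_DD·R_2/(R_1+R_2) = 9.9×22/104 = 2.09 V. With the source grounded, V_GS = V_G = 2.09 V.
Assume saturation: I_D = (k_n/2)(V_GS − V_t)² = (1.4/2)×(2.09 − 1.5)² = 0.7×0.594² = 0.247 mA.
V_DS = V_DD − I_D·R_D = 9.9 − 0.247×6.8 = 8.22 V.
Saturation requires V_DS ≥ V_GS − V_t = 0.594 V; 8.22 ≥ 0.594 ✓.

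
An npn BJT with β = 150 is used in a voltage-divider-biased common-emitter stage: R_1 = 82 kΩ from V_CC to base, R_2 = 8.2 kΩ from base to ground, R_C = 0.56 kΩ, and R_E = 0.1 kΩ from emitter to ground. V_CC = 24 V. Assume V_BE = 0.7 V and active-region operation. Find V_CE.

Thevenize the base divider: V_Th = V_CC·R_2/(R_1+R_2) = 24×8.2/90.2 = 2.18 V, R_Th = R_1‖R_2 = 7.45 kΩ.
Base-emitter loop: V_Th = I_B·R_Th + V_BE + (β+1)I_B·R_E, so I_B = (2.18 − 0.7) / (7.45 + 151×0.1) = 0.0657 mA.
I_C = β·I_B = 150×0.0657 = 9.85 mA, and I_E = (β+1)I_B = 9.92 mA.
V_CE = V_CC − I_C·R_C − I_E·R_E = 24 − 9.85×0.56 − 9.92×0.1 = 17.5 V.
V_CE = 17.5 V > 0.2 V confirms active-region operation.

V_CE ≈ 17 V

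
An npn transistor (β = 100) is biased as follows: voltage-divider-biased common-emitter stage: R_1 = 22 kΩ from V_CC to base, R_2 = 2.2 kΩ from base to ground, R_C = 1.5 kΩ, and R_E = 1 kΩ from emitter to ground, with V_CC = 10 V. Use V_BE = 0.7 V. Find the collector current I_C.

I_C ≈ 0.2 mA

Thevenize the base divider: V_Th = V_CC·R_2/(R_1+R_2) = 10×2.2/24.2 = 0.909 V, R_Th = R_1‖R_2 = 2 kΩ.
Base-emitter loop: V_Th = I_B·R_Th + V_BE + (β+1)I_B·R_E, so I_B = (0.909 − 0.7) / (2 + 101×1) = 0.00203 mA.
I_C = β·I_B = 100×0.00203 = 0.203 mA, and I_E = (β+1)I_B = 0.205 mA.
V_CE = V_CC − I_C·R_C − I_E·R_E = 10 − 0.203×1.5 − 0.205×1 = 9.49 V.
V_CE = 9.49 V > 0.2 V confirms active-region operation.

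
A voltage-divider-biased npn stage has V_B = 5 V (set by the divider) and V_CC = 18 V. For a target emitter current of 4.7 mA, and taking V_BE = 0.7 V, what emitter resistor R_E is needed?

R_E ≈ 0.91 kΩ

V_E = V_B − V_BE = 5 − 0.7 = 4.3 V.
R_E = V_E / I_E = 4.3 / 4.7 = 0.915 kΩ.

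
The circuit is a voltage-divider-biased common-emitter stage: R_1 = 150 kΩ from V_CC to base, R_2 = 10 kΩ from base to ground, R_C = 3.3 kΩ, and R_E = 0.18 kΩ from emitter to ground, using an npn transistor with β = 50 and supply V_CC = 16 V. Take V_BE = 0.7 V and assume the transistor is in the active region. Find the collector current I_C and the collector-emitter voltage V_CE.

I_C ≈ 0.81 mA, V_CE ≈ 13 V

Thevenize the base divider: V_Th = V_CC·R_2/(R_1+R_2) = 16×10/160 = 1 V, R_Th = R_1‖R_2 = 9.38 kΩ.
Base-emitter loop: V_Th = I_B·R_Th + V_BE + (β+1)I_B·R_E, so I_B = (1 − 0.7) / (9.38 + 51×0.18) = 0.0162 mA.
I_C = β·I_B = 50×0.0162 = 0.808 mA, and I_E = (β+1)I_B = 0.825 mA.
V_CE = V_CC − I_C·R_C − I_E·R_E = 16 − 0.808×3.3 − 0.825×0.18 = 13.2 V.
V_CE = 13.2 V > 0.2 V confirms active-region operation.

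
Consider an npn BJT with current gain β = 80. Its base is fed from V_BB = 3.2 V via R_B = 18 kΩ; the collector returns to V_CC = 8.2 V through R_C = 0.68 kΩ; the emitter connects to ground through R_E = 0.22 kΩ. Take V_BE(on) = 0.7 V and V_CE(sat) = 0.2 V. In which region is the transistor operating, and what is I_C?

active; I_C ≈ 5.6 mA

Assume active. Base-emitter loop: I_B = (V_BB − V_BE)/(R_B + (β+1)R_E) = (3.2 − 0.7)/(18 + 81×0.22) = 0.0698 mA.
I_C = β·I_B = 80×0.0698 = 5.58 mA.
V_CE = V_CC − I_C·R_C − I_E·R_E = 8.2 − 5.58×0.68 − 5.65×0.22 = 3.16 V > V_CE(sat), so the active-region assumption holds.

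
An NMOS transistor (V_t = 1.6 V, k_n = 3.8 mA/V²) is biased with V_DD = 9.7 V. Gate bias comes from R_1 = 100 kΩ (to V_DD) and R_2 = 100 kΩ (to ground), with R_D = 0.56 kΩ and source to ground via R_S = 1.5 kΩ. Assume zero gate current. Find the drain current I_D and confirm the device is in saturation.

I_D ≈ 1.6 mA

V_G = V_DD·R_2/(R_1+R_2) = 9.7×100/200 = 4.85 V.
Assume saturation: I_D = (k_n/2)(V_GS − V_t)² with V_GS = V_G − I_D·R_S = 4.85 − 1.5·I_D.
Substituting gives 4.27·I_D² − 19.5·I_D + 20.1 = 0, with roots I_D = 1.56 or 3.01 mA.
The root I_D = 3.01 mA gives V_GS = 0.342 V ≤ V_t, so take I_D = 1.56 mA.
Then V_GS = 2.51 V and V_DS = V_DD − I_D(R_D+R_S) = 9.7 − 1.56×2.06 = 6.48 V.
Saturation requires V_DS ≥ V_GS − V_t = 0.907 V; 6.48 ≥ 0.907 ✓.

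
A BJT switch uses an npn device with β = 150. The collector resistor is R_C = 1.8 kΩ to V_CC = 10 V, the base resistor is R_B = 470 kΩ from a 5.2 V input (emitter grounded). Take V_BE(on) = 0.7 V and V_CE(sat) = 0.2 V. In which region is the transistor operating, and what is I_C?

active; I_C ≈ 1.4 mA

Assume active. Base-emitter loop: I_B = (V_BB − V_BE)/R_B = (5.2 − 0.7)/470 = 0.00957 mA.
I_C = β·I_B = 150×0.00957 = 1.44 mA.
V_CE = V_CC − I_C·R_C = 10 − 1.44×1.8 = 7.41 V > V_CE(sat), so the active-region assumption holds.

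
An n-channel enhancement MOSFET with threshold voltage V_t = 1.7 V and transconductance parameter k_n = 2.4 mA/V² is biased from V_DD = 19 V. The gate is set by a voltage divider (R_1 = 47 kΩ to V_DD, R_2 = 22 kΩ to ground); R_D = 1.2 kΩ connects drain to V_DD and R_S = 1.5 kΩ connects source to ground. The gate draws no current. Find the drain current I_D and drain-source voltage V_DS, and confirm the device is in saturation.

I_D ≈ 2 mA, V_DS ≈ 14 V

V_G = V_DD·R_2/(R_1+R_2) = 19×22/69 = 6.06 V.
Assume saturation: I_D = (k_n/2)(V_GS − V_t)² with V_GS = V_G − I_D·R_S = 6.06 − 1.5·I_D.
Substituting gives 2.7·I_D² − 16.7·I_D + 22.8 = 0, with roots I_D = 2.04 or 4.14 mA.
The root I_D = 4.14 mA gives V_GS = -0.158 V ≤ V_t, so take I_D = 2.04 mA.
Then V_GS = 3 V and V_DS = V_DD − I_D(R_D+R_S) = 19 − 2.04×2.7 = 13.5 V.
Saturation requires V_DS ≥ V_GS − V_t = 1.3 V; 13.5 ≥ 1.3 ✓.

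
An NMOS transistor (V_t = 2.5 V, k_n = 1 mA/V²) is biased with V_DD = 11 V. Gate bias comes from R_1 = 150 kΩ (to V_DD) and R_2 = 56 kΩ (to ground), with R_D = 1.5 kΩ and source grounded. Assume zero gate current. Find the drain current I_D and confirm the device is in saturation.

V_G = V_DD·R_2/(R_1+R_2) = 11×56/206 = 2.99 V. With the source grounded, V_GS = V_G = 2.99 V.
Assume saturation: I_D = (k_n/2)(V_GS − V_t)² = (1/2)×(2.99 − 2.5)² = 0.5×0.49² = 0.12 mA.
V_DS = V_DD − I_D·R_D = 11 − 0.12×1.5 = 10.8 V.
Saturation requires V_DS ≥ V_GS − V_t = 0.49 V; 10.8 ≥ 0.49 ✓.

I_D ≈ 0.12 mA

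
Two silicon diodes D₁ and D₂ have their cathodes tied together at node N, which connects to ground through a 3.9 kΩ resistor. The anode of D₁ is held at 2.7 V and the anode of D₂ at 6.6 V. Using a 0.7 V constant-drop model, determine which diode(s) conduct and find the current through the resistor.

Only D₂ conducts; I_R ≈ 1.5 mA

Assume both conduct. Then node N would need to be at both 2.7−0.7 = 2 V and 6.6−0.7 = 5.9 V, which is impossible.
Assume only D₂ conducts: V_N = 6.6 − 0.7 = 5.9 V, so I_R = 5.9/3.9 = 1.51 mA.
Check D₁: its anode-to-cathode voltage is 2.7 − 5.9 = -3.2 V < 0.7 V, so it is off. The assumption is consistent.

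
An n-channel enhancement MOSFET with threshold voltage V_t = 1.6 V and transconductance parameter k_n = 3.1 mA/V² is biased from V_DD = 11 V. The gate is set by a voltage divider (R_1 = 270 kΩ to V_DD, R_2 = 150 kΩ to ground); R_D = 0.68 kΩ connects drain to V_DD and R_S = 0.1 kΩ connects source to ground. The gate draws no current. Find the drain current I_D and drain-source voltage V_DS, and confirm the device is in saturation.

I_D ≈ 5.1 mA, V_DS ≈ 7 V

V_G = V_DD·R_2/(R_1+R_2) = 11×150/420 = 3.93 V.
Assume saturation: I_D = (k_n/2)(V_GS − V_t)² with V_GS = V_G − I_D·R_S = 3.93 − 0.1·I_D.
Substituting gives 0.0155·I_D² − 1.72·I_D + 8.4 = 0, with roots I_D = 5.12 or 106 mA.
The root I_D = 106 mA gives V_GS = -6.67 V ≤ V_t, so take I_D = 5.12 mA.
Then V_GS = 3.42 V and V_DS = V_DD − I_D(R_D+R_S) = 11 − 5.12×0.78 = 7.01 V.
Saturation requires V_DS ≥ V_GS − V_t = 1.82 V; 7.01 ≥ 1.82 ✓.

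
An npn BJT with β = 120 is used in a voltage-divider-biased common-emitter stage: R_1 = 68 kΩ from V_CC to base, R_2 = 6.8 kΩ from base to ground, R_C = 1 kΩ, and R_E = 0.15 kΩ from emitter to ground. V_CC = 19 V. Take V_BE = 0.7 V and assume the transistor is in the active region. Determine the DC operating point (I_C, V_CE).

Thevenize the base divider: V_Th = V_CC·R_2/(R_1+R_2) = 19×6.8/74.8 = 1.73 V, R_Th = R_1‖R_2 = 6.18 kΩ.
Base-emitter loop: V_Th = I_B·R_Th + V_BE + (β+1)I_B·R_E, so I_B = (1.73 − 0.7) / (6.18 + 121×0.15) = 0.0422 mA.
I_C = β·I_B = 120×0.0422 = 5.07 mA, and I_E = (β+1)I_B = 5.11 mA.
V_CE = V_CC − I_C·R_C − I_E·R_E = 19 − 5.07×1 − 5.11×0.15 = 13.2 V.
V_CE = 13.2 V > 0.2 V confirms active-region operation.

I_C ≈ 5.1 mA, V_CE ≈ 13 V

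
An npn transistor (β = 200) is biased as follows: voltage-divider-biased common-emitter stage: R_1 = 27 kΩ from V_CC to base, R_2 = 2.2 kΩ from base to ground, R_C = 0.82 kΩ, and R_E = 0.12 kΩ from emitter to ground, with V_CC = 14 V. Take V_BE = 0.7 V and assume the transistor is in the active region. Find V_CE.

V_CE ≈ 11 V

Thevenize the base divider: V_Th = V_CC·R_2/(R_1+R_2) = 14×2.2/29.2 = 1.05 V, R_Th = R_1‖R_2 = 2.03 kΩ.
Base-emitter loop: V_Th = I_B·R_Th + V_BE + (β+1)I_B·R_E, so I_B = (1.05 − 0.7) / (2.03 + 201×0.12) = 0.0136 mA.
I_C = β·I_B = 200×0.0136 = 2.71 mA, and I_E = (β+1)I_B = 2.73 mA.
V_CE = V_CC − I_C·R_C − I_E·R_E = 14 − 2.71×0.82 − 2.73×0.12 = 11.4 V.
V_CE = 11.4 V > 0.2 V confirms active-region operation.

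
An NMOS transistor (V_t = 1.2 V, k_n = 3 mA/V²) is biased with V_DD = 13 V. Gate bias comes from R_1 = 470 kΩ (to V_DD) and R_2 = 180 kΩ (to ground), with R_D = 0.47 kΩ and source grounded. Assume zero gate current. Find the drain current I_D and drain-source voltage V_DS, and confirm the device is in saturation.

V_G = V_DD·R_2/(R_1+R_2) = 13×180/650 = 3.6 V. With the source grounded, V_GS = V_G = 3.6 V.
Assume saturation: I_D = (k_n/2)(V_GS − V_t)² = (3/2)×(3.6 − 1.2)² = 1.5×2.4² = 8.64 mA.
V_DS = V_DD − I_D·R_D = 13 − 8.64×0.47 = 8.94 V.
Saturation requires V_DS ≥ V_GS − V_t = 2.4 V; 8.94 ≥ 2.4 ✓.

I_D ≈ 8.6 mA, V_DS ≈ 8.9 V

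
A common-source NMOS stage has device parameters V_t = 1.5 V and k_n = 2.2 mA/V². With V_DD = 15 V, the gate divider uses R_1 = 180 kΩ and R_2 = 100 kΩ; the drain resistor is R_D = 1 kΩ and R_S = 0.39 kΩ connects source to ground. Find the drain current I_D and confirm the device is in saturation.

I_D ≈ 4.6 mA

V_G = V_DD·R_2/(R_1+R_2) = 15×100/280 = 5.36 V.
Assume saturation: I_D = (k_n/2)(V_GS − V_t)² with V_GS = V_G − I_D·R_S = 5.36 − 0.39·I_D.
Substituting gives 0.167·I_D² − 4.31·I_D + 16.4 = 0, with roots I_D = 4.63 or 21.1 mA.
The root I_D = 21.1 mA gives V_GS = -2.88 V ≤ V_t, so take I_D = 4.63 mA.
Then V_GS = 3.55 V and V_DS = V_DD − I_D(R_D+R_S) = 15 − 4.63×1.39 = 8.56 V.
Saturation requires V_DS ≥ V_GS − V_t = 2.05 V; 8.56 ≥ 2.05 ✓.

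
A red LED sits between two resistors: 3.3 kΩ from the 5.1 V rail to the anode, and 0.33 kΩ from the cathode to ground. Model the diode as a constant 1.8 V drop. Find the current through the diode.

I ≈ 0.91 mA

The two resistors are in series with the diode, so KVL gives 5.1 = I·3.3 + 1.8 + I·0.33.
I = (5.1 − 1.8) / (3.3 + 0.33) kΩ = 3.3 / 3.63 = 0.909 mA.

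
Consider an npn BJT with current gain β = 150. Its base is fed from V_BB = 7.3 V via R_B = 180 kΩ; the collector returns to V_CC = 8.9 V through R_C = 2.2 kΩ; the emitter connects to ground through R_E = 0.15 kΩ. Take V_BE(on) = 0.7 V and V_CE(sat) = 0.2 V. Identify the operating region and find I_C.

Assume active: I_B = (7.3 − 0.7)/(180 + 151×0.15) = 0.0326 mA, I_C = β·I_B = 4.89 mA.
Then V_CE = 8.9 − 4.89×2.2 − 4.92×0.15 = -2.59 V < 0.2 V — the active assumption fails.
Re-solve with V_CE = 0.2 V. KCL at the emitter: V_E/R_E = (V_BB−0.7−V_E)/R_B + (V_CC−0.2−V_E)/R_C, giving V_E = 0.56 V.
I_C = (V_CC − 0.2 − V_E)/R_C = (8.7 − 0.56)/2.2 = 3.7 mA.
Check: I_B = (6.6 − 0.56)/180 = 0.0336 mA, and β·I_B = 5.03 mA > I_C, confirming saturation.

saturation; I_C ≈ 3.7 mA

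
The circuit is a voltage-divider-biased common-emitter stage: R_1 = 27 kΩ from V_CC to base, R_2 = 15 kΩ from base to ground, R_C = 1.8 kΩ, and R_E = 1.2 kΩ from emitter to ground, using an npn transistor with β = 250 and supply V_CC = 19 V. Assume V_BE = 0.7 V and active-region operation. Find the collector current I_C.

I_C ≈ 4.9 mA

Thevenize the base divider: V_Th = V_CC·R_2/(R_1+R_2) = 19×15/42 = 6.79 V, R_Th = R_1‖R_2 = 9.64 kΩ.
Base-emitter loop: V_Th = I_B·R_Th + V_BE + (β+1)I_B·R_E, so I_B = (6.79 − 0.7) / (9.64 + 251×1.2) = 0.0196 mA.
I_C = β·I_B = 250×0.0196 = 4.89 mA, and I_E = (β+1)I_B = 4.91 mA.
V_CE = V_CC − I_C·R_C − I_E·R_E = 19 − 4.89×1.8 − 4.91×1.2 = 4.29 V.
V_CE = 4.29 V > 0.2 V confirms active-region operation.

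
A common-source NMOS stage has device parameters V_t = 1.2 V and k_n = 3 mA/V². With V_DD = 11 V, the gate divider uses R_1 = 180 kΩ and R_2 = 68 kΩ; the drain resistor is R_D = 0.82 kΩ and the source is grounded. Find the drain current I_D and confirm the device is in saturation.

V_G = V_DD·R_2/(R_1+R_2) = 11×68/248 = 3.02 V. With the source grounded, V_GS = V_G = 3.02 V.
Assume saturation: I_D = (k_n/2)(V_GS − V_t)² = (3/2)×(3.02 − 1.2)² = 1.5×1.82² = 4.95 mA.
V_DS = V_DD − I_D·R_D = 11 − 4.95×0.82 = 6.94 V.
Saturation requires V_DS ≥ V_GS − V_t = 1.82 V; 6.94 ≥ 1.82 ✓.

I_D ≈ 4.9 mA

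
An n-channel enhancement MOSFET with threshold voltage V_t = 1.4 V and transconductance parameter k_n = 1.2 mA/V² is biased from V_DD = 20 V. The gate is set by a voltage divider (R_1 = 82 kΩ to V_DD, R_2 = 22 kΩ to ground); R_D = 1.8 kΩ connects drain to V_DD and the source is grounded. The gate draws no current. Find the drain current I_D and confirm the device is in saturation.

I_D ≈ 4.8 mA

V_G = V_DD·R_2/(R_1+R_2) = 20×22/104 = 4.23 V. With the source grounded, V_GS = V_G = 4.23 V.
Assume saturation: I_D = (k_n/2)(V_GS − V_t)² = (1.2/2)×(4.23 − 1.4)² = 0.6×2.83² = 4.81 mA.
V_DS = V_DD − I_D·R_D = 20 − 4.81×1.8 = 11.3 V.
Saturation requires V_DS ≥ V_GS − V_t = 2.83 V; 11.3 ≥ 2.83 ✓.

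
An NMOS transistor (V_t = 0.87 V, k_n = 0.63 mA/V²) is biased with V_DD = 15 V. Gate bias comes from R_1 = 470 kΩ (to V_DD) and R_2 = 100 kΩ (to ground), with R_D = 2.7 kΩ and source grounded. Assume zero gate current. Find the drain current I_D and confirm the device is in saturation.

V_G = V_DD·R_2/(R_1+R_2) = 15×100/570 = 2.63 V. With the source grounded, V_GS = V_G = 2.63 V.
Assume saturation: I_D = (k_n/2)(V_GS − V_t)² = (0.63/2)×(2.63 − 0.87)² = 0.315×1.76² = 0.977 mA.
V_DS = V_DD − I_D·R_D = 15 − 0.977×2.7 = 12.4 V.
Saturation requires V_DS ≥ V_GS − V_t = 1.76 V; 12.4 ≥ 1.76 ✓.

I_D ≈ 0.98 mA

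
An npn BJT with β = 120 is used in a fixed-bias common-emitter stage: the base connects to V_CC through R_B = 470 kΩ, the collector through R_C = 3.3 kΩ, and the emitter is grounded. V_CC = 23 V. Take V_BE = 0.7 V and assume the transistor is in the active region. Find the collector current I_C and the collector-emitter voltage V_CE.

I_C ≈ 5.7 mA, V_CE ≈ 4.2 V

Base loop: V_CC = I_B·R_B + V_BE, so I_B = (23 − 0.7)/470 kΩ = 0.0474 mA.
In the active region I_C = β·I_B = 120 × 0.0474 = 5.69 mA.
Collector loop: V_CE = V_CC − I_C·R_C = 23 − 5.69×3.3 = 4.21 V.
Since V_CE = 4.21 V > V_CE(sat) ≈ 0.2 V, the transistor is in the active region as assumed.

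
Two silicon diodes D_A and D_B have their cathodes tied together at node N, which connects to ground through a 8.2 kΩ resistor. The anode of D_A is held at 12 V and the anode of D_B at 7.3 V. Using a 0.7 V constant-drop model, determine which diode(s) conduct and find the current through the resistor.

Only D_A conducts; I_R ≈ 1.4 mA

Assume both conduct. Then node N would need to be at both 12−0.7 = 11.3 V and 7.3−0.7 = 6.6 V, which is impossible.
Assume only D_A conducts: V_N = 12 − 0.7 = 11.3 V, so I_R = 11.3/8.2 = 1.38 mA.
Check D_B: its anode-to-cathode voltage is 7.3 − 11.3 = -4 V < 0.7 V, so it is off. The assumption is consistent.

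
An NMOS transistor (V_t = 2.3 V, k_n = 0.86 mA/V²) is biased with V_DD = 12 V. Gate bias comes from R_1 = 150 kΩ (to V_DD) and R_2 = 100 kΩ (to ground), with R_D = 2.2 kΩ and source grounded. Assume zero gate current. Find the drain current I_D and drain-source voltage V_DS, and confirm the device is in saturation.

V_G = V_DD·R_2/(R_1+R_2) = 12×100/250 = 4.8 V. With the source grounded, V_GS = V_G = 4.8 V.
Assume saturation: I_D = (k_n/2)(V_GS − V_t)² = (0.86/2)×(4.8 − 2.3)² = 0.43×2.5² = 2.69 mA.
V_DS = V_DD − I_D·R_D = 12 − 2.69×2.2 = 6.09 V.
Saturation requires V_DS ≥ V_GS − V_t = 2.5 V; 6.09 ≥ 2.5 ✓.

I_D ≈ 2.7 mA, V_DS ≈ 6.1 V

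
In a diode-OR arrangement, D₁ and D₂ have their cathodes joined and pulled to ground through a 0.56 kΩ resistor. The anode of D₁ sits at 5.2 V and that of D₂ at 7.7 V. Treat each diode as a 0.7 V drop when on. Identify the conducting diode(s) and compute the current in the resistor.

Assume both conduct. Then node N would need to be at both 5.2−0.7 = 4.5 V and 7.7−0.7 = 7 V, which is impossible.
Assume only D₂ conducts: V_N = 7.7 − 0.7 = 7 V, so I_R = 7/0.56 = 12.5 mA.
Check D₁: its anode-to-cathode voltage is 5.2 − 7 = -1.8 V < 0.7 V, so it is off. The assumption is consistent.

Only D₂ conducts; I_R ≈ 12 mA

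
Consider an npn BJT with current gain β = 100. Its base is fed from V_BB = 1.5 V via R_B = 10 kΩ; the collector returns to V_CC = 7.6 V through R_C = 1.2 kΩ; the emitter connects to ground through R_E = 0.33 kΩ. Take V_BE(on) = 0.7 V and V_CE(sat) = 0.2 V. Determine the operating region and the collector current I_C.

Assume active. Base-emitter loop: I_B = (V_BB − V_BE)/(R_B + (β+1)R_E) = (1.5 − 0.7)/(10 + 101×0.33) = 0.0185 mA.
I_C = β·I_B = 100×0.0185 = 1.85 mA.
V_CE = V_CC − I_C·R_C − I_E·R_E = 7.6 − 1.85×1.2 − 1.86×0.33 = 4.77 V > V_CE(sat), so the active-region assumption holds.

active; I_C ≈ 1.8 mA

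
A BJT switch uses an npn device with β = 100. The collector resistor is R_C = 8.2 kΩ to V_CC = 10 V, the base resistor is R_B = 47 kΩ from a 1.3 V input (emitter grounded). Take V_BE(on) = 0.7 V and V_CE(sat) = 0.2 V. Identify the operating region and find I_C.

saturation; I_C ≈ 1.2 mA

Assume active: I_B = (1.3 − 0.7)/47 = 0.0128 mA, giving I_C = β·I_B = 1.28 mA.
But then V_CE = 10 − 1.28×8.2 = -0.468 V < V_CE(sat) = 0.2 V — impossible in the active region.
So the transistor is saturated. With V_CE = 0.2 V, I_C = (V_CC − 0.2)/R_C = 9.8/8.2 = 1.2 mA.
Check: β·I_B = 1.28 mA > I_C = 1.2 mA, confirming saturation.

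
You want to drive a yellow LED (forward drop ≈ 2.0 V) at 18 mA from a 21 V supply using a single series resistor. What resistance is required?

R ≈ 1.1 kΩ

The resistor drops V_S − V_D = 21 − 2.0 = 19 V at 18 mA.
R = 19 V / 18 mA = 1.06 kΩ.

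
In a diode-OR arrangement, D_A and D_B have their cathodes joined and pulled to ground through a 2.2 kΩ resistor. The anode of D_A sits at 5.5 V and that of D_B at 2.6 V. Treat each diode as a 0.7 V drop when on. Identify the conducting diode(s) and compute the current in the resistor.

Assume both conduct. Then node N would need to be at both 5.5−0.7 = 4.8 V and 2.6−0.7 = 1.9 V, which is impossible.
Assume only D_A conducts: V_N = 5.5 − 0.7 = 4.8 V, so I_R = 4.8/2.2 = 2.18 mA.
Check D_B: its anode-to-cathode voltage is 2.6 − 4.8 = -2.2 V < 0.7 V, so it is off. The assumption is consistent.

Only D_A conducts; I_R ≈ 2.2 mA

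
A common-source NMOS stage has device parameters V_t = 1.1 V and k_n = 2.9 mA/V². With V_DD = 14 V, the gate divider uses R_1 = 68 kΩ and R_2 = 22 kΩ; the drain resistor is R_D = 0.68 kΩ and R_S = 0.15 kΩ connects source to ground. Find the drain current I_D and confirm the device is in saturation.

V_G = V_DD·R_2/(R_1+R_2) = 14×22/90 = 3.42 V.
Assume saturation: I_D = (k_n/2)(V_GS − V_t)² with V_GS = V_G − I_D·R_S = 3.42 − 0.15·I_D.
Substituting gives 0.0326·I_D² − 2.01·I_D + 7.82 = 0, with roots I_D = 4.17 or 57.4 mA.
The root I_D = 57.4 mA gives V_GS = -5.19 V ≤ V_t, so take I_D = 4.17 mA.
Then V_GS = 2.8 V and V_DS = V_DD − I_D(R_D+R_S) = 14 − 4.17×0.83 = 10.5 V.
Saturation requires V_DS ≥ V_GS − V_t = 1.7 V; 10.5 ≥ 1.7 ✓.

I_D ≈ 4.2 mA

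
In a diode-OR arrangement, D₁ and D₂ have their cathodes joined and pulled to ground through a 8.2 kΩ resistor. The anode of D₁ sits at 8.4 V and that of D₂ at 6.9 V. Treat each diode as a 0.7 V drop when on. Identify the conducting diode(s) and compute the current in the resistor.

Only D₁ conducts; I_R ≈ 0.94 mA

Assume both conduct. Then node N would need to be at both 8.4−0.7 = 7.7 V and 6.9−0.7 = 6.2 V, which is impossible.
Assume only D₁ conducts: V_N = 8.4 − 0.7 = 7.7 V, so I_R = 7.7/8.2 = 0.939 mA.
Check D₂: its anode-to-cathode voltage is 6.9 − 7.7 = -0.8 V < 0.7 V, so it is off. The assumption is consistent.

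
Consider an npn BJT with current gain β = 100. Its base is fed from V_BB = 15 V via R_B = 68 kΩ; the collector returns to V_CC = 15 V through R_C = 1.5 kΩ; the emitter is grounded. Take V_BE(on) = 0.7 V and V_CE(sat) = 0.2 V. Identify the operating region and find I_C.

saturation; I_C ≈ 9.9 mA

Assume active: I_B = (15 − 0.7)/68 = 0.21 mA, giving I_C = β·I_B = 21 mA.
But then V_CE = 15 − 21×1.5 = -16.5 V < V_CE(sat) = 0.2 V — impossible in the active region.
So the transistor is saturated. With V_CE = 0.2 V, I_C = (V_CC − 0.2)/R_C = 14.8/1.5 = 9.87 mA.
Check: β·I_B = 21 mA > I_C = 9.87 mA, confirming saturation.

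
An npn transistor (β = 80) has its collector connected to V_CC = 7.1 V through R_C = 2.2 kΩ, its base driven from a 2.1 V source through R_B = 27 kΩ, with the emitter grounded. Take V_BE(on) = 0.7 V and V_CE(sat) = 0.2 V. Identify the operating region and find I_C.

saturation; I_C ≈ 3.1 mA

Assume active: I_B = (2.1 − 0.7)/27 = 0.0519 mA, giving I_C = β·I_B = 4.15 mA.
But then V_CE = 7.1 − 4.15×2.2 = -2.03 V < V_CE(sat) = 0.2 V — impossible in the active region.
So the transistor is saturated. With V_CE = 0.2 V, I_C = (V_CC − 0.2)/R_C = 6.9/2.2 = 3.14 mA.
Check: β·I_B = 4.15 mA > I_C = 3.14 mA, confirming saturation.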